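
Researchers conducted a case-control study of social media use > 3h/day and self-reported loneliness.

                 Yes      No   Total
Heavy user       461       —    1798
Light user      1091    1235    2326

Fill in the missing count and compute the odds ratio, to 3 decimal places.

The missing cell is in the exposed row: 1798 − 461 = 1337.
So a = 461, b = 1337, c = 1091, d = 1235.
OR = (a·d)/(b·c) = (461 × 1235) / (1337 × 1091) = 569335 / 1458667 = 0.39031

0.390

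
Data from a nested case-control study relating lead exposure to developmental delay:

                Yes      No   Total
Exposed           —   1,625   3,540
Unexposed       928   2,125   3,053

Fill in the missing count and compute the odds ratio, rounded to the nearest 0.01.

2.70

The missing cell is in the exposed row: 3540 − 1625 = 1915.
So a = 1915, b = 1625, c = 928, d = 2125.
OR = (a·d)/(b·c) = (1915 × 2125) / (1625 × 928) = 4069375 / 1508000 = 2.69852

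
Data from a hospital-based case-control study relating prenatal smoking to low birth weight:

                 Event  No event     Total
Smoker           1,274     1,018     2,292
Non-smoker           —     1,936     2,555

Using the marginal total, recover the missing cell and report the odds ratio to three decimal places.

3.914

The missing cell is in the unexposed row: 2555 − 1936 = 619.
So a = 1274, b = 1018, c = 619, d = 1936.
OR = (a·d)/(b·c) = (1274 × 1936) / (1018 × 619) = 2466464 / 630142 = 3.91414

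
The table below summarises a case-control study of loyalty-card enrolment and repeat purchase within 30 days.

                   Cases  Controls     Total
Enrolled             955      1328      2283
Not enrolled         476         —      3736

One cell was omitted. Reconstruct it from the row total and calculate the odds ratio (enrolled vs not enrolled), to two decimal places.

4.93

The missing cell is in the unexposed row: 3736 − 476 = 3260.
So a = 955, b = 1328, c = 476, d = 3260.
OR = (a·d)/(b·c) = (955 × 3260) / (1328 × 476) = 3113300 / 632128 = 4.92511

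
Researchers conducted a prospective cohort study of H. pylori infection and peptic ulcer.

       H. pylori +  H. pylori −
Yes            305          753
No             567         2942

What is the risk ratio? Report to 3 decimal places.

1.716

Reading the table with exposure as columns: a = 305 (H. pylori +, case), b = 567 (H. pylori +, non-case), c = 753 (H. pylori −, case), d = 2942.
Risk in exposed = 305/872 = 0.34977; risk in unexposed = 753/3695 = 0.20379.
RR = 0.34977 / 0.20379 = 1.71634
The risk among the exposed is 1.72 times that among the unexposed.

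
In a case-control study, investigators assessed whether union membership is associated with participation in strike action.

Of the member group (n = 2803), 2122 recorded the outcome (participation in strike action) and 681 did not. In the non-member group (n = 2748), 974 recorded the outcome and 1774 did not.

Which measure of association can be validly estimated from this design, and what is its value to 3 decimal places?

5.675

From the description: a = 2122, b = 681, c = 974, d = 1774.
This is a case-control study: participants were sampled on outcome status, so risks in the source population cannot be estimated directly — relative risk is not valid here. The odds ratio is the appropriate measure.
OR = (a·d)/(b·c) = (2122 × 1774) / (681 × 974) = 3764428 / 663294 = 5.67535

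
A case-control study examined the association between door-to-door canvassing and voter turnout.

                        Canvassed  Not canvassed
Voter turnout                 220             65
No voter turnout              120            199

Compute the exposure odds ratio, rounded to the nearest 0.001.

5.613

Reading the table with exposure as columns: a = 220 (Canvassed, case), b = 120 (Canvassed, non-case), c = 65 (Not canvassed, case), d = 199.
OR = (a·d)/(b·c) = (220 × 199) / (120 × 65) = 43780 / 7800 = 5.61282
The odds of voter turnout are about 5.61 times as high in the canvassed group.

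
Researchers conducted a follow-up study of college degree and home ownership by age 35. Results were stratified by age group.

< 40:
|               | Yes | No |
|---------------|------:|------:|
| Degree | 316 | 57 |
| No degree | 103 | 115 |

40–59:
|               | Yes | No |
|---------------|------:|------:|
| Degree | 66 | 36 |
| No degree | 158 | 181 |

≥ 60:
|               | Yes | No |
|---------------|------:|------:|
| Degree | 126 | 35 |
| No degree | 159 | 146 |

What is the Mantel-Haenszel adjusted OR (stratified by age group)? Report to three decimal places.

3.682

OR_MH = Σ(aᵢdᵢ/nᵢ) / Σ(bᵢcᵢ/nᵢ), where nᵢ is the stratum total.
Stratum 1 (< 40): n = 591; a·d/n = 316·115/591 = 61.4890; b·c/n = 57·103/591 = 9.9340
Stratum 2 (40–59): n = 441; a·d/n = 66·181/441 = 27.0884; b·c/n = 36·158/441 = 12.8980
Stratum 3 (≥ 60): n = 466; a·d/n = 126·146/466 = 39.4764; b·c/n = 35·159/466 = 11.9421
OR_MH = (61.4890 + 27.0884 + 39.4764) / (9.9340 + 12.8980 + 11.9421) = 128.0538 / 34.7740 = 3.68246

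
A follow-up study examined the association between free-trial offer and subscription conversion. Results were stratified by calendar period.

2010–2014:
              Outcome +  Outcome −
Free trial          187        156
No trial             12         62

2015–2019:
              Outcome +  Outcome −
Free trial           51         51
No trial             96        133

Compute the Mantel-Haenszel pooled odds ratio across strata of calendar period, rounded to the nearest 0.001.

2.505

OR_MH = Σ(aᵢdᵢ/nᵢ) / Σ(bᵢcᵢ/nᵢ), where nᵢ is the stratum total.
Stratum 1 (2010–2014): n = 417; a·d/n = 187·62/417 = 27.8034; b·c/n = 156·12/417 = 4.4892
Stratum 2 (2015–2019): n = 331; a·d/n = 51·133/331 = 20.4924; b·c/n = 51·96/331 = 14.7915
OR_MH = (27.8034 + 20.4924) / (4.4892 + 14.7915) = 48.2958 / 19.2807 = 2.50487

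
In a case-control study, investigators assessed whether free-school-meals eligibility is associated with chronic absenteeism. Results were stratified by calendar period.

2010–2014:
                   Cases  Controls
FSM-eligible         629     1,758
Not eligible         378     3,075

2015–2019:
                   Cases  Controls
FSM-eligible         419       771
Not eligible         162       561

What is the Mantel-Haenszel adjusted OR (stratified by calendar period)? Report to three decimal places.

OR_MH = Σ(aᵢdᵢ/nᵢ) / Σ(bᵢcᵢ/nᵢ), where nᵢ is the stratum total.
Stratum 1 (2010–2014): n = 5840; a·d/n = 629·3075/5840 = 331.1943; b·c/n = 1758·378/5840 = 113.7884
Stratum 2 (2015–2019): n = 1913; a·d/n = 419·561/1913 = 122.8745; b·c/n = 771·162/1913 = 65.2912
OR_MH = (331.1943 + 122.8745) / (113.7884 + 65.2912) = 454.0689 / 179.0795 = 2.53557

2.536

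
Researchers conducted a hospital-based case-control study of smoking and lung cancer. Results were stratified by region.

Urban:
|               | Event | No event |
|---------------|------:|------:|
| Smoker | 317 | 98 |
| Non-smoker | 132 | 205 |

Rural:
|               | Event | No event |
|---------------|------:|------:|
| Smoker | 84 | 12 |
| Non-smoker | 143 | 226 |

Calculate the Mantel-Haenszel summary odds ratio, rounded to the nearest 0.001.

6.090

OR_MH = Σ(aᵢdᵢ/nᵢ) / Σ(bᵢcᵢ/nᵢ), where nᵢ is the stratum total.
Stratum 1 (Urban): n = 752; a·d/n = 317·205/752 = 86.4162; b·c/n = 98·132/752 = 17.2021
Stratum 2 (Rural): n = 465; a·d/n = 84·226/465 = 40.8258; b·c/n = 12·143/465 = 3.6903
OR_MH = (86.4162 + 40.8258) / (17.2021 + 3.6903) = 127.2420 / 20.8925 = 6.09034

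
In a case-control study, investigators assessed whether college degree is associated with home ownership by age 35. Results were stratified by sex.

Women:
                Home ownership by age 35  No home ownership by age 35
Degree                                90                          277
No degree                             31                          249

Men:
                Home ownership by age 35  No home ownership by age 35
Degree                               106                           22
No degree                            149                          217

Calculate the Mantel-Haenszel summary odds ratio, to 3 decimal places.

4.079

OR_MH = Σ(aᵢdᵢ/nᵢ) / Σ(bᵢcᵢ/nᵢ), where nᵢ is the stratum total.
Stratum 1 (Women): n = 647; a·d/n = 90·249/647 = 34.6368; b·c/n = 277·31/647 = 13.2720
Stratum 2 (Men): n = 494; a·d/n = 106·217/494 = 46.5628; b·c/n = 22·149/494 = 6.6356
OR_MH = (34.6368 + 46.5628) / (13.2720 + 6.6356) = 81.1995 / 19.9077 = 4.07881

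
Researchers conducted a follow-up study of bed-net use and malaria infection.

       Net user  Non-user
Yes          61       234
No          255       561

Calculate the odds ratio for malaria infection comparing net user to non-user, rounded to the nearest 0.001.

Reading the table with exposure as columns: a = 61 (Net user, case), b = 255 (Net user, non-case), c = 234 (Non-user, case), d = 561.
OR = (a·d)/(b·c) = (61 × 561) / (255 × 234) = 34221 / 59670 = 0.57350
Exposure is associated with lower odds of malaria infection (OR = 0.57 < 1).

0.574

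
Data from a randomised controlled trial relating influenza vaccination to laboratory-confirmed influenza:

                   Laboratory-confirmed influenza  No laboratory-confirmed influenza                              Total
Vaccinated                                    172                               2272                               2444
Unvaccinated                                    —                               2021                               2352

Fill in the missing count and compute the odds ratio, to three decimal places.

The missing cell is in the unexposed row: 2352 − 2021 = 331.
So a = 172, b = 2272, c = 331, d = 2021.
OR = (a·d)/(b·c) = (172 × 2021) / (2272 × 331) = 347612 / 752032 = 0.46223

0.462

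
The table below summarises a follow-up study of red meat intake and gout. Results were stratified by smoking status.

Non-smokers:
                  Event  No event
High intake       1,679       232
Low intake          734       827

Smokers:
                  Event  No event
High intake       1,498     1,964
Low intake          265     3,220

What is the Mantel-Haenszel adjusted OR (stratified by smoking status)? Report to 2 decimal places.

8.83

OR_MH = Σ(aᵢdᵢ/nᵢ) / Σ(bᵢcᵢ/nᵢ), where nᵢ is the stratum total.
Stratum 1 (Non-smokers): n = 3472; a·d/n = 1679·827/3472 = 399.9231; b·c/n = 232·734/3472 = 49.0461
Stratum 2 (Smokers): n = 6947; a·d/n = 1498·3220/6947 = 694.3371; b·c/n = 1964·265/6947 = 74.9187
OR_MH = (399.9231 + 694.3371) / (49.0461 + 74.9187) = 1094.2602 / 123.9648 = 8.82719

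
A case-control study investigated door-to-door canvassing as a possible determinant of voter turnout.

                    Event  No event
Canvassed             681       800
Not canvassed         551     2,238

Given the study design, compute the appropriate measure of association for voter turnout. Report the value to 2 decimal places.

3.46

Cells: a = 681, b = 800, c = 551, d = 2238.
This is a case-control study: participants were sampled on outcome status, so risks in the source population cannot be estimated directly — relative risk is not valid here. The odds ratio is the appropriate measure.
OR = (a·d)/(b·c) = (681 × 2238) / (800 × 551) = 1524078 / 440800 = 3.45753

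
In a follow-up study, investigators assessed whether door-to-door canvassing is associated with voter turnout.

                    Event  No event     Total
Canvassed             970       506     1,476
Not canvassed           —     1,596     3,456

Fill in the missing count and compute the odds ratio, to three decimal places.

1.645

The missing cell is in the unexposed row: 3456 − 1596 = 1860.
So a = 970, b = 506, c = 1860, d = 1596.
OR = (a·d)/(b·c) = (970 × 1596) / (506 × 1860) = 1548120 / 941160 = 1.64491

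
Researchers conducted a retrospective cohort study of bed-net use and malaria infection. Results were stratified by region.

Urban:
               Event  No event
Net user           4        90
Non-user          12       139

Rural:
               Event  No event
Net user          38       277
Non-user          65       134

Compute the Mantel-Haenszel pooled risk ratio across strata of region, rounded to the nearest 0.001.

RR_MH = Σ(aᵢ·n₀ᵢ/nᵢ) / Σ(cᵢ·n₁ᵢ/nᵢ), with n₁ᵢ = aᵢ+bᵢ (exposed), n₀ᵢ = cᵢ+dᵢ (unexposed), nᵢ = n₁ᵢ+n₀ᵢ.
Stratum 1 (Urban): n₁ = 94, n₀ = 151, n = 245; a·n₀/n = 4·151/245 = 2.4653; c·n₁/n = 12·94/245 = 4.6041
Stratum 2 (Rural): n₁ = 315, n₀ = 199, n = 514; a·n₀/n = 38·199/514 = 14.7121; c·n₁/n = 65·315/514 = 39.8346
RR_MH = (2.4653 + 14.7121) / (4.6041 + 39.8346) = 17.1774 / 44.4387 = 0.38654

0.387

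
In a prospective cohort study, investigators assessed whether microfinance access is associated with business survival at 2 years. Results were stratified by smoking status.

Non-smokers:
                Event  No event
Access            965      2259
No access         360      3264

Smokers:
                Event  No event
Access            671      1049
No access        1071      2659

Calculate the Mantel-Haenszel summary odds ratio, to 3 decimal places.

2.423

OR_MH = Σ(aᵢdᵢ/nᵢ) / Σ(bᵢcᵢ/nᵢ), where nᵢ is the stratum total.
Stratum 1 (Non-smokers): n = 6848; a·d/n = 965·3264/6848 = 459.9533; b·c/n = 2259·360/6848 = 118.7558
Stratum 2 (Smokers): n = 5450; a·d/n = 671·2659/5450 = 327.3741; b·c/n = 1049·1071/5450 = 206.1429
OR_MH = (459.9533 + 327.3741) / (118.7558 + 206.1429) = 787.3274 / 324.8988 = 2.42330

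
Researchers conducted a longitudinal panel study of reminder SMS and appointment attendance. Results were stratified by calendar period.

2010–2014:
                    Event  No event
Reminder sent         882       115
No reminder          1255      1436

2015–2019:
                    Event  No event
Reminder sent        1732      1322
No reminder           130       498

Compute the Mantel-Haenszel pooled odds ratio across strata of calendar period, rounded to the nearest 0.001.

OR_MH = Σ(aᵢdᵢ/nᵢ) / Σ(bᵢcᵢ/nᵢ), where nᵢ is the stratum total.
Stratum 1 (2010–2014): n = 3688; a·d/n = 882·1436/3688 = 343.4252; b·c/n = 115·1255/3688 = 39.1337
Stratum 2 (2015–2019): n = 3682; a·d/n = 1732·498/3682 = 234.2575; b·c/n = 1322·130/3682 = 46.6757
OR_MH = (343.4252 + 234.2575) / (39.1337 + 46.6757) = 577.6826 / 85.8094 = 6.73216

6.732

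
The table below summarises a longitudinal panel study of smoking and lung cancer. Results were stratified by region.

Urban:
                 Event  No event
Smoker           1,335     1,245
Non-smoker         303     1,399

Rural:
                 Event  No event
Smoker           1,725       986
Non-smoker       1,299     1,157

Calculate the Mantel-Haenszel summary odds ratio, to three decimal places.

OR_MH = Σ(aᵢdᵢ/nᵢ) / Σ(bᵢcᵢ/nᵢ), where nᵢ is the stratum total.
Stratum 1 (Urban): n = 4282; a·d/n = 1335·1399/4282 = 436.1665; b·c/n = 1245·303/4282 = 88.0979
Stratum 2 (Rural): n = 5167; a·d/n = 1725·1157/5167 = 386.2638; b·c/n = 986·1299/5167 = 247.8835
OR_MH = (436.1665 + 386.2638) / (88.0979 + 247.8835) = 822.4303 / 335.9813 = 2.44785

2.448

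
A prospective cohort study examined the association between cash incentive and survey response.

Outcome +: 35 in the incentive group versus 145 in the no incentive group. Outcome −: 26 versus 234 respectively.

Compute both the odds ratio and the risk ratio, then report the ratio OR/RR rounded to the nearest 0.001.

1.449

From the description: a = 35, b = 26, c = 145, d = 234.
OR = (35·234)/(26·145) = 8190/3770 = 2.17241
Risk in exposed = 35/61 = 0.57377; risk in unexposed = 145/379 = 0.38259; RR = 1.49972
OR/RR = 2.17241 / 1.49972 = 1.44855
The outcome is not rare, so the OR lies further from 1 than the RR.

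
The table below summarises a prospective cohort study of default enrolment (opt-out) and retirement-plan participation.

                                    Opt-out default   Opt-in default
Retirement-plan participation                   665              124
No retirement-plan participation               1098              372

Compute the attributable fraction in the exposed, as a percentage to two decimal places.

Reading the table with exposure as columns: a = 665 (Opt-out default, case), b = 1098 (Opt-out default, non-case), c = 124 (Opt-in default, case), d = 372.
Risk in exposed = 665/1763 = 0.37720; risk in unexposed = 124/496 = 0.25000.
RR = 0.37720/0.25000 = 1.50879
AR% = (RR − 1)/RR × 100 = (1.50879 − 1)/1.50879 × 100 = 33.7218%

33.72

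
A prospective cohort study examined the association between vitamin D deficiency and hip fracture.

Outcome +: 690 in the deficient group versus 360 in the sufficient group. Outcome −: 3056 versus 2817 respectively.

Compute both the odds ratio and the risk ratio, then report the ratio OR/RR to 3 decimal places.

From the description: a = 690, b = 3056, c = 360, d = 2817.
OR = (690·2817)/(3056·360) = 1943730/1100160 = 1.76677
Risk in exposed = 690/3746 = 0.18420; risk in unexposed = 360/3177 = 0.11331; RR = 1.62553
OR/RR = 1.76677 / 1.62553 = 1.08689
The outcome is not rare, so the OR lies further from 1 than the RR.

1.087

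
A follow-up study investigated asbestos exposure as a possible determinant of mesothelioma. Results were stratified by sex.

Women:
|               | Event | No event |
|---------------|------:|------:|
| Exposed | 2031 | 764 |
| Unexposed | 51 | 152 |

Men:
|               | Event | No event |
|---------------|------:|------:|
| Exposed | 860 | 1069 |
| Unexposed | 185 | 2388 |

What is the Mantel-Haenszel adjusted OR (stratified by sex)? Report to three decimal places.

OR_MH = Σ(aᵢdᵢ/nᵢ) / Σ(bᵢcᵢ/nᵢ), where nᵢ is the stratum total.
Stratum 1 (Women): n = 2998; a·d/n = 2031·152/2998 = 102.9726; b·c/n = 764·51/2998 = 12.9967
Stratum 2 (Men): n = 4502; a·d/n = 860·2388/4502 = 456.1706; b·c/n = 1069·185/4502 = 43.9283
OR_MH = (102.9726 + 456.1706) / (12.9967 + 43.9283) = 559.1432 / 56.9249 = 9.82247

9.822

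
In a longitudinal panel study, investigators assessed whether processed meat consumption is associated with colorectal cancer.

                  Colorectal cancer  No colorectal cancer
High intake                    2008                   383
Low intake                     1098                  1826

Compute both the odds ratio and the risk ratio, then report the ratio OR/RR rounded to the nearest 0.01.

3.90

Cells: a = 2008, b = 383, c = 1098, d = 1826.
OR = (2008·1826)/(383·1098) = 3666608/420534 = 8.71893
Risk in exposed = 2008/2391 = 0.83982; risk in unexposed = 1098/2924 = 0.37551; RR = 2.23645
OR/RR = 8.71893 / 2.23645 = 3.89856
The outcome is not rare, so the OR lies further from 1 than the RR.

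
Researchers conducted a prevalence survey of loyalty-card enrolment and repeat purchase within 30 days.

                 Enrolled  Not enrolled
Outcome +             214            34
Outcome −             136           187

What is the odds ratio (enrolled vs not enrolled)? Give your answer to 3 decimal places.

Reading the table with exposure as columns: a = 214 (Enrolled, case), b = 136 (Enrolled, non-case), c = 34 (Not enrolled, case), d = 187.
OR = (a·d)/(b·c) = (214 × 187) / (136 × 34) = 40018 / 4624 = 8.65441
The odds of repeat purchase within 30 days are about 8.65 times as high in the enrolled group.

8.654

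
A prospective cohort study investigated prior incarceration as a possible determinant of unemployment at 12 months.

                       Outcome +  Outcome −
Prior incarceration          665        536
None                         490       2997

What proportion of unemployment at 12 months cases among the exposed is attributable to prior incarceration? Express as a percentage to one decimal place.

74.6

Cells: a = 665, b = 536, c = 490, d = 2997.
Risk in exposed = 665/1201 = 0.55371; risk in unexposed = 490/3487 = 0.14052.
RR = 0.55371/0.14052 = 3.94035
AR% = (RR − 1)/RR × 100 = (3.94035 − 1)/3.94035 × 100 = 74.6215%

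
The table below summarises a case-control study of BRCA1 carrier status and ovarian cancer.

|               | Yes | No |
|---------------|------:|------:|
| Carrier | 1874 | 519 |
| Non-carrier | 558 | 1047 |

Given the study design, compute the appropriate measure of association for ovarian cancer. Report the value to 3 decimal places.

Cells: a = 1874, b = 519, c = 558, d = 1047.
This is a case-control study: participants were sampled on outcome status, so risks in the source population cannot be estimated directly — relative risk is not valid here. The odds ratio is the appropriate measure.
OR = (a·d)/(b·c) = (1874 × 1047) / (519 × 558) = 1962078 / 289602 = 6.77508

6.775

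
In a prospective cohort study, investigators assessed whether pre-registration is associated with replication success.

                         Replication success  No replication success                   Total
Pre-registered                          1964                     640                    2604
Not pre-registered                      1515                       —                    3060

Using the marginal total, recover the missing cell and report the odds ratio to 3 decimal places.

3.130

The missing cell is in the unexposed row: 3060 − 1515 = 1545.
So a = 1964, b = 640, c = 1515, d = 1545.
OR = (a·d)/(b·c) = (1964 × 1545) / (640 × 1515) = 3034380 / 969600 = 3.12952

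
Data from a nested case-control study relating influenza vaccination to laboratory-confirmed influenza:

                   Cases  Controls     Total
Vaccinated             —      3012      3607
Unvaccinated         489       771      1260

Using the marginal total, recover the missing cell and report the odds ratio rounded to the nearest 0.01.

The missing cell is in the exposed row: 3607 − 3012 = 595.
So a = 595, b = 3012, c = 489, d = 771.
OR = (a·d)/(b·c) = (595 × 771) / (3012 × 489) = 458745 / 1472868 = 0.31146

0.31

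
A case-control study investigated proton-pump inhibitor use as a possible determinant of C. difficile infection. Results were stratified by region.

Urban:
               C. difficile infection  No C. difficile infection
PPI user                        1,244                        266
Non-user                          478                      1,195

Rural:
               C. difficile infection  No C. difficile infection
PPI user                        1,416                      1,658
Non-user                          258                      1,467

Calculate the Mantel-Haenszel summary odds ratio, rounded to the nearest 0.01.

6.97

OR_MH = Σ(aᵢdᵢ/nᵢ) / Σ(bᵢcᵢ/nᵢ), where nᵢ is the stratum total.
Stratum 1 (Urban): n = 3183; a·d/n = 1244·1195/3183 = 467.0374; b·c/n = 266·478/3183 = 39.9460
Stratum 2 (Rural): n = 4799; a·d/n = 1416·1467/4799 = 432.8552; b·c/n = 1658·258/4799 = 89.1361
OR_MH = (467.0374 + 432.8552) / (39.9460 + 89.1361) = 899.8926 / 129.0820 = 6.97148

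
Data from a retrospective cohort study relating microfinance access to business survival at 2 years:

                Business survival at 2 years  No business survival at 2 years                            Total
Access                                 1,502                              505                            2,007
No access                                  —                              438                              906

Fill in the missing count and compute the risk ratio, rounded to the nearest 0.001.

1.449

The missing cell is in the unexposed row: 906 − 438 = 468.
So a = 1502, b = 505, c = 468, d = 438.
RR = [a/(a+b)] / [c/(c+d)] = (1502/2007) / (468/906) = 0.74838/0.51656 = 1.44879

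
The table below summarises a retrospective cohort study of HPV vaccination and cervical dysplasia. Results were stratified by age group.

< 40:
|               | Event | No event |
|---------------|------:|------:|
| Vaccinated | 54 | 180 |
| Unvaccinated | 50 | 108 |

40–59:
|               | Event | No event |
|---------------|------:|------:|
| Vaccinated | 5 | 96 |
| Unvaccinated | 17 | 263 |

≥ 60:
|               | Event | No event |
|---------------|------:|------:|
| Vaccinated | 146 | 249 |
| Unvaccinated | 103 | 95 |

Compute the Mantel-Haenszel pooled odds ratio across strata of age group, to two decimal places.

OR_MH = Σ(aᵢdᵢ/nᵢ) / Σ(bᵢcᵢ/nᵢ), where nᵢ is the stratum total.
Stratum 1 (< 40): n = 392; a·d/n = 54·108/392 = 14.8776; b·c/n = 180·50/392 = 22.9592
Stratum 2 (40–59): n = 381; a·d/n = 5·263/381 = 3.4514; b·c/n = 96·17/381 = 4.2835
Stratum 3 (≥ 60): n = 593; a·d/n = 146·95/593 = 23.3895; b·c/n = 249·103/593 = 43.2496
OR_MH = (14.8776 + 3.4514 + 23.3895) / (22.9592 + 4.2835 + 43.2496) = 41.7185 / 70.4922 = 0.59182

0.59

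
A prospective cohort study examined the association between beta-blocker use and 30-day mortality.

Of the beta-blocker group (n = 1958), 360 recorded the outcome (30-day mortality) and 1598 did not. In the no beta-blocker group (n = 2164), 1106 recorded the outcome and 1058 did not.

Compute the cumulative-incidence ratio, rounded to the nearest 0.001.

0.360

From the description: a = 360, b = 1598, c = 1106, d = 1058.
Risk in exposed = 360/1958 = 0.18386; risk in unexposed = 1106/2164 = 0.51109.
RR = 0.18386 / 0.51109 = 0.35974
The risk is 64% lower among the exposed than among the unexposed.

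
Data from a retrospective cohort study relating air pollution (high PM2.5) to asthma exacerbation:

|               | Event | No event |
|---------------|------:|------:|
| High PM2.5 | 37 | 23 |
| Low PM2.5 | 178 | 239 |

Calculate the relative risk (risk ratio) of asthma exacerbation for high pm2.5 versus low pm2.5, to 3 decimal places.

1.445

Cells: a = 37, b = 23, c = 178, d = 239.
Risk in exposed = 37/60 = 0.61667; risk in unexposed = 178/417 = 0.42686.
RR = 0.61667 / 0.42686 = 1.44466
The risk among the exposed is 1.44 times that among the unexposed.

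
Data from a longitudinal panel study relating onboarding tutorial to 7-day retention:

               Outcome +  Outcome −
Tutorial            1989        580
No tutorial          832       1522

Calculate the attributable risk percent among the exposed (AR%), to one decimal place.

54.3

Cells: a = 1989, b = 580, c = 832, d = 1522.
Risk in exposed = 1989/2569 = 0.77423; risk in unexposed = 832/2354 = 0.35344.
RR = 0.77423/0.35344 = 2.19055
AR% = (RR − 1)/RR × 100 = (2.19055 − 1)/2.19055 × 100 = 54.3494%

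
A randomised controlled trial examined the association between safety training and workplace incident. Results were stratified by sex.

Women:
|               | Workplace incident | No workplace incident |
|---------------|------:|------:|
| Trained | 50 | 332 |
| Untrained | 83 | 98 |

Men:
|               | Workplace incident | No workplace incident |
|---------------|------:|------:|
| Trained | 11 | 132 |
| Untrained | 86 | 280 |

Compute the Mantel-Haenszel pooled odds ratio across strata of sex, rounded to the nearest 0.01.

0.21

OR_MH = Σ(aᵢdᵢ/nᵢ) / Σ(bᵢcᵢ/nᵢ), where nᵢ is the stratum total.
Stratum 1 (Women): n = 563; a·d/n = 50·98/563 = 8.7034; b·c/n = 332·83/563 = 48.9449
Stratum 2 (Men): n = 509; a·d/n = 11·280/509 = 6.0511; b·c/n = 132·86/509 = 22.3026
OR_MH = (8.7034 + 6.0511) / (48.9449 + 22.3026) = 14.7545 / 71.2475 = 0.20709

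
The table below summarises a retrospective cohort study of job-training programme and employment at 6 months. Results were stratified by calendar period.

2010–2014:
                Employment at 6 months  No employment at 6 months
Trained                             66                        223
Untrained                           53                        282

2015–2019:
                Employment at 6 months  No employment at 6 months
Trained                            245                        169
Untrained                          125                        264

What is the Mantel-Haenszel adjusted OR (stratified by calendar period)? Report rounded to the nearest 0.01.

OR_MH = Σ(aᵢdᵢ/nᵢ) / Σ(bᵢcᵢ/nᵢ), where nᵢ is the stratum total.
Stratum 1 (2010–2014): n = 624; a·d/n = 66·282/624 = 29.8269; b·c/n = 223·53/624 = 18.9407
Stratum 2 (2015–2019): n = 803; a·d/n = 245·264/803 = 80.5479; b·c/n = 169·125/803 = 26.3076
OR_MH = (29.8269 + 80.5479) / (18.9407 + 26.3076) = 110.3749 / 45.2483 = 2.43932

2.44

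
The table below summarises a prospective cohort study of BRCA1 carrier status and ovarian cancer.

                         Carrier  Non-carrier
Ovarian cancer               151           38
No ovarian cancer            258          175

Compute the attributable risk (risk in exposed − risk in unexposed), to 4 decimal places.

0.1908

Reading the table with exposure as columns: a = 151 (Carrier, case), b = 258 (Carrier, non-case), c = 38 (Non-carrier, case), d = 175.
Risk in exposed = 151/409 = 0.369193; risk in unexposed = 38/213 = 0.178404.
Risk difference = 0.369193 − 0.178404 = 0.190789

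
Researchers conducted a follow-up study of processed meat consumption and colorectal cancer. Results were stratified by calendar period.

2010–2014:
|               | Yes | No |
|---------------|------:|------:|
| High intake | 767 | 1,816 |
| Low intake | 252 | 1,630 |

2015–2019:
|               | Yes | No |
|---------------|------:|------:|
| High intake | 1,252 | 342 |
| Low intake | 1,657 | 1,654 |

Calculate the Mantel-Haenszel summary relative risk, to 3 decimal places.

RR_MH = Σ(aᵢ·n₀ᵢ/nᵢ) / Σ(cᵢ·n₁ᵢ/nᵢ), with n₁ᵢ = aᵢ+bᵢ (exposed), n₀ᵢ = cᵢ+dᵢ (unexposed), nᵢ = n₁ᵢ+n₀ᵢ.
Stratum 1 (2010–2014): n₁ = 2583, n₀ = 1882, n = 4465; a·n₀/n = 767·1882/4465 = 323.2909; c·n₁/n = 252·2583/4465 = 145.7819
Stratum 2 (2015–2019): n₁ = 1594, n₀ = 3311, n = 4905; a·n₀/n = 1252·3311/4905 = 845.1319; c·n₁/n = 1657·1594/4905 = 538.4828
RR_MH = (323.2909 + 845.1319) / (145.7819 + 538.4828) = 1168.4228 / 684.2646 = 1.70756

1.708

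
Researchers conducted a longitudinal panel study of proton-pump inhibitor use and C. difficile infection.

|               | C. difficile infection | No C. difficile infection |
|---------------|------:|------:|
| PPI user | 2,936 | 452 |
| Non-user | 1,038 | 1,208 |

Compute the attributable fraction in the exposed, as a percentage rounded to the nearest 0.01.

46.67

Cells: a = 2936, b = 452, c = 1038, d = 1208.
Risk in exposed = 2936/3388 = 0.86659; risk in unexposed = 1038/2246 = 0.46215.
RR = 0.86659/0.46215 = 1.87510
AR% = (RR − 1)/RR × 100 = (1.87510 − 1)/1.87510 × 100 = 46.6696%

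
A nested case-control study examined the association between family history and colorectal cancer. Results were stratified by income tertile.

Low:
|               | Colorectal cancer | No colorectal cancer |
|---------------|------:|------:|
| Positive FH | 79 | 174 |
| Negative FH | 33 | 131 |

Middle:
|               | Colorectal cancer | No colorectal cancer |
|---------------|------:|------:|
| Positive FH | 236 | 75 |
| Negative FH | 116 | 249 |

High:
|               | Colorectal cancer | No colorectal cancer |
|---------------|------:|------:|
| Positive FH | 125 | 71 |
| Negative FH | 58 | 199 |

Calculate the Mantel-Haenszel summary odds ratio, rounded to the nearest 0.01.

4.66

OR_MH = Σ(aᵢdᵢ/nᵢ) / Σ(bᵢcᵢ/nᵢ), where nᵢ is the stratum total.
Stratum 1 (Low): n = 417; a·d/n = 79·131/417 = 24.8177; b·c/n = 174·33/417 = 13.7698
Stratum 2 (Middle): n = 676; a·d/n = 236·249/676 = 86.9290; b·c/n = 75·116/676 = 12.8698
Stratum 3 (High): n = 453; a·d/n = 125·199/453 = 54.9117; b·c/n = 71·58/453 = 9.0905
OR_MH = (24.8177 + 86.9290 + 54.9117) / (13.7698 + 12.8698 + 9.0905) = 166.6584 / 35.7301 = 4.66437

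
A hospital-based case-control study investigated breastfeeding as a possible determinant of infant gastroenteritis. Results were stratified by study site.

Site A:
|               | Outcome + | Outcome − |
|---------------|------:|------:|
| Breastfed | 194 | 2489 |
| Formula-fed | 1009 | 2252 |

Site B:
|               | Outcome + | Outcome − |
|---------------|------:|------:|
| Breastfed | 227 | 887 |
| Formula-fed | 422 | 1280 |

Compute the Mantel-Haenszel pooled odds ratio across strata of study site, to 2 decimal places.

0.32

OR_MH = Σ(aᵢdᵢ/nᵢ) / Σ(bᵢcᵢ/nᵢ), where nᵢ is the stratum total.
Stratum 1 (Site A): n = 5944; a·d/n = 194·2252/5944 = 73.5007; b·c/n = 2489·1009/5944 = 422.5103
Stratum 2 (Site B): n = 2816; a·d/n = 227·1280/2816 = 103.1818; b·c/n = 887·422/2816 = 132.9240
OR_MH = (73.5007 + 103.1818) / (422.5103 + 132.9240) = 176.6825 / 555.4343 = 0.31810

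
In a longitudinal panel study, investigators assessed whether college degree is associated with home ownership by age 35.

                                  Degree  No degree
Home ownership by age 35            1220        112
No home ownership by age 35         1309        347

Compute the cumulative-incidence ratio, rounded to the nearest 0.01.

Reading the table with exposure as columns: a = 1220 (Degree, case), b = 1309 (Degree, non-case), c = 112 (No degree, case), d = 347.
Risk in exposed = 1220/2529 = 0.48240; risk in unexposed = 112/459 = 0.24401.
RR = 0.48240 / 0.24401 = 1.97700
The risk among the exposed is 1.98 times that among the unexposed.

1.98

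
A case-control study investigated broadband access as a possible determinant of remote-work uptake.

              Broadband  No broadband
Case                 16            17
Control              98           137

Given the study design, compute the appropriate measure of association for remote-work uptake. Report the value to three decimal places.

1.316

Reading the table with exposure as columns: a = 16 (Broadband, case), b = 98 (Broadband, non-case), c = 17 (No broadband, case), d = 137.
This is a case-control study: participants were sampled on outcome status, so risks in the source population cannot be estimated directly — relative risk is not valid here. The odds ratio is the appropriate measure.
OR = (a·d)/(b·c) = (16 × 137) / (98 × 17) = 2192 / 1666 = 1.31573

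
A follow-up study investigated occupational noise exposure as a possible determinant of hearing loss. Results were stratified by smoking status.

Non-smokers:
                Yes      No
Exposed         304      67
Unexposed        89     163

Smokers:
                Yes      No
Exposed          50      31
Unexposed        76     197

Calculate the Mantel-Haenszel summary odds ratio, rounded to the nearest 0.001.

OR_MH = Σ(aᵢdᵢ/nᵢ) / Σ(bᵢcᵢ/nᵢ), where nᵢ is the stratum total.
Stratum 1 (Non-smokers): n = 623; a·d/n = 304·163/623 = 79.5377; b·c/n = 67·89/623 = 9.5714
Stratum 2 (Smokers): n = 354; a·d/n = 50·197/354 = 27.8249; b·c/n = 31·76/354 = 6.6554
OR_MH = (79.5377 + 27.8249) / (9.5714 + 6.6554) = 107.3626 / 16.2268 = 6.61638

6.616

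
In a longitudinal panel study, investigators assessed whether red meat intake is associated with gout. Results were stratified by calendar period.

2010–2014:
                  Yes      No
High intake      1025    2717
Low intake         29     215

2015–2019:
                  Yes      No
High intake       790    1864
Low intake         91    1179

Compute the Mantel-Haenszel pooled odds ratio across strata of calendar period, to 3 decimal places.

4.646

OR_MH = Σ(aᵢdᵢ/nᵢ) / Σ(bᵢcᵢ/nᵢ), where nᵢ is the stratum total.
Stratum 1 (2010–2014): n = 3986; a·d/n = 1025·215/3986 = 55.2873; b·c/n = 2717·29/3986 = 19.7674
Stratum 2 (2015–2019): n = 3924; a·d/n = 790·1179/3924 = 237.3624; b·c/n = 1864·91/3924 = 43.2273
OR_MH = (55.2873 + 237.3624) / (19.7674 + 43.2273) = 292.6496 / 62.9948 = 4.64562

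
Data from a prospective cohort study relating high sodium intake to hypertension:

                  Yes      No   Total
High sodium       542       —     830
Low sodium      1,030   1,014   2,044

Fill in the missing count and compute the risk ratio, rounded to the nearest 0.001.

The missing cell is in the exposed row: 830 − 542 = 288.
So a = 542, b = 288, c = 1030, d = 1014.
RR = [a/(a+b)] / [c/(c+d)] = (542/830) / (1030/2044) = 0.65301/0.50391 = 1.29588

1.296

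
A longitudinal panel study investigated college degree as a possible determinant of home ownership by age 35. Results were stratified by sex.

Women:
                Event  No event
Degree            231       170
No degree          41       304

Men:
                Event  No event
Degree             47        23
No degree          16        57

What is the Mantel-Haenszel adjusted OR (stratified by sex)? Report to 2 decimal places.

OR_MH = Σ(aᵢdᵢ/nᵢ) / Σ(bᵢcᵢ/nᵢ), where nᵢ is the stratum total.
Stratum 1 (Women): n = 746; a·d/n = 231·304/746 = 94.1340; b·c/n = 170·41/746 = 9.3432
Stratum 2 (Men): n = 143; a·d/n = 47·57/143 = 18.7343; b·c/n = 23·16/143 = 2.5734
OR_MH = (94.1340 + 18.7343) / (9.3432 + 2.5734) = 112.8683 / 11.9166 = 9.47153

9.47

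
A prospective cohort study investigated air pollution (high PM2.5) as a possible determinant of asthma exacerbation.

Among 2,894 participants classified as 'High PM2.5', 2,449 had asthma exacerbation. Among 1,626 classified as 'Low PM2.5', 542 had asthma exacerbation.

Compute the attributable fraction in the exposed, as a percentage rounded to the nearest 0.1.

From the description: a = 2449, b = 445, c = 542, d = 1084.
Risk in exposed = 2449/2894 = 0.84623; risk in unexposed = 542/1626 = 0.33333.
RR = 0.84623/0.33333 = 2.53870
AR% = (RR − 1)/RR × 100 = (2.53870 − 1)/2.53870 × 100 = 60.6098%

60.6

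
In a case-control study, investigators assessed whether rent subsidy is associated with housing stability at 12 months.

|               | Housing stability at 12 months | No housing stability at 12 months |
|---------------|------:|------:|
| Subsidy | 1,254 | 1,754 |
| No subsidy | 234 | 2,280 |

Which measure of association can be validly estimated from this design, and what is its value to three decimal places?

6.966

Cells: a = 1254, b = 1754, c = 234, d = 2280.
This is a case-control study: participants were sampled on outcome status, so risks in the source population cannot be estimated directly — relative risk is not valid here. The odds ratio is the appropriate measure.
OR = (a·d)/(b·c) = (1254 × 2280) / (1754 × 234) = 2859120 / 410436 = 6.96606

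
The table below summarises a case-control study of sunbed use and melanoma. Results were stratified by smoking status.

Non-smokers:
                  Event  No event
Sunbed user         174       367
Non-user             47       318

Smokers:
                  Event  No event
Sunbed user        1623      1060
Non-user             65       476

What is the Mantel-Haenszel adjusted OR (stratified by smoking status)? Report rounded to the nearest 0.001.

OR_MH = Σ(aᵢdᵢ/nᵢ) / Σ(bᵢcᵢ/nᵢ), where nᵢ is the stratum total.
Stratum 1 (Non-smokers): n = 906; a·d/n = 174·318/906 = 61.0728; b·c/n = 367·47/906 = 19.0386
Stratum 2 (Smokers): n = 3224; a·d/n = 1623·476/3224 = 239.6241; b·c/n = 1060·65/3224 = 21.3710
OR_MH = (61.0728 + 239.6241) / (19.0386 + 21.3710) = 300.6969 / 40.4096 = 7.44122

7.441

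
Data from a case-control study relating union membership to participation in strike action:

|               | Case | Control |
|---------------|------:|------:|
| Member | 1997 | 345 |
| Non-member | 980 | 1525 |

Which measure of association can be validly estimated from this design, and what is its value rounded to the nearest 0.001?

9.007

Cells: a = 1997, b = 345, c = 980, d = 1525.
This is a case-control study: participants were sampled on outcome status, so risks in the source population cannot be estimated directly — relative risk is not valid here. The odds ratio is the appropriate measure.
OR = (a·d)/(b·c) = (1997 × 1525) / (345 × 980) = 3045425 / 338100 = 9.00747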